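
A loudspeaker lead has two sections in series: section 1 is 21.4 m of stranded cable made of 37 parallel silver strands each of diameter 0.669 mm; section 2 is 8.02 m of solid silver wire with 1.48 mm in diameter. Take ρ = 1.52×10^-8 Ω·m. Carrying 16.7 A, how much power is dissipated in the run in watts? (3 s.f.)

Section 1: A_strand = π(3.3450e-04)² = 3.515e-07 m²; R₁ = ρL/(N·A_s) = (1.52×10^-8)(21.4)/(37×3.515e-07) = 0.02501 Ω
Section 2: A = π(d/2)² = π(7.4000e-04 m)² = 1.720e-06 m²
R₂ = (1.52×10^-8)(8.02)/(1.720e-06) = 0.07086 Ω
R = R₁ + R₂ = 0.09587 Ω
P = I²R = (16.7)² × 0.09587 = 26.7 W

26.7 W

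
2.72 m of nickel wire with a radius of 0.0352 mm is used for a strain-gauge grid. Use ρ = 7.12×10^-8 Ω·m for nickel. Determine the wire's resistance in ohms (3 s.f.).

A = πr² = π(3.5200e-05 m)² = 3.893e-09 m²
R = ρL/A = (7.12×10^-8)(2.72 m)/(3.893e-09 m²) = 49.8 Ω

49.8 Ω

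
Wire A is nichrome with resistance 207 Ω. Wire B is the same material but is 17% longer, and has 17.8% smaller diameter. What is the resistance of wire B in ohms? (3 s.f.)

R ∝ L/d², so R_B/R_A = (1 + 17/100) × (1 − 17.8/100)⁻²
= 1.17 × 1.48 = 1.732
R_B = 1.732 × 207 = 358 Ω

358 Ω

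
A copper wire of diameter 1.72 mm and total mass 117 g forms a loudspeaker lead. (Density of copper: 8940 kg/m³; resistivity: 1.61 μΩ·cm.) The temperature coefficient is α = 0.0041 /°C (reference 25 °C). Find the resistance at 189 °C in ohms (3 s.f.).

0.0653 Ω

ρ = 1.61 μΩ·cm = 1.61×10^-8 Ω·m
A = π(d/2)² = π(8.6000e-04 m)² = 2.3235e-06 m²
L = m/(density·A) = 0.117/(8940×2.3235e-06) = 5.633 m
R = ρL/A = (1.61×10^-8)(5.633)/(2.3235e-06) = 0.03903 Ω
R(189 °C) = 0.03903 × (1 + 0.0041×164) = 0.0653 Ω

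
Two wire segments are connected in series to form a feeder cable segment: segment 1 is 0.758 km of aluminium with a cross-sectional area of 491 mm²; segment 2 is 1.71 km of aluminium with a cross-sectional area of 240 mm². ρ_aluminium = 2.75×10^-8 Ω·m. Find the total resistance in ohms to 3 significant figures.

0.238 Ω

Segment 1: A = 491 mm² = 4.910e-04 m²
R₁ = ρL/A = (2.75×10^-8)(758)/(4.910e-04) = 0.04245 Ω
Segment 2: A = 240 mm² = 2.400e-04 m²
R₂ = (2.75×10^-8)(1710)/(2.400e-04) = 0.1959 Ω
R = R₁ + R₂ = 0.238 Ω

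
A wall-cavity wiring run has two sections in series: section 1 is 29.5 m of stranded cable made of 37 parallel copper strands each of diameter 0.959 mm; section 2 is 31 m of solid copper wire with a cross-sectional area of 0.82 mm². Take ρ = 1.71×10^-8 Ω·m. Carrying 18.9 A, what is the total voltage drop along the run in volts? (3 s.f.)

Section 1: A_strand = π(4.7950e-04)² = 7.223e-07 m²; R₁ = ρL/(N·A_s) = (1.71×10^-8)(29.5)/(37×7.223e-07) = 0.01888 Ω
Section 2: A = 0.82 mm² = 8.200e-07 m²
R₂ = (1.71×10^-8)(31)/(8.200e-07) = 0.6465 Ω
R = R₁ + R₂ = 0.6653 Ω
V = IR = 18.9 × 0.6653 = 12.6 V

12.6 V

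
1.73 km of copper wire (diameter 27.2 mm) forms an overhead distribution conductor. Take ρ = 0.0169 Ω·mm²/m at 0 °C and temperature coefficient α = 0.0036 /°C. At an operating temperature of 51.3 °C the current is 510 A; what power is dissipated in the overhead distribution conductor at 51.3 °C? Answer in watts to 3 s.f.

ρ = 0.0169 Ω·mm²/m = 1.69×10^-8 Ω·m
A = π(d/2)² = π(1.3600e-02 m)² = 5.811e-04 m²
R₍0₎ = ρL/A = (1.69×10^-8)(1730)/(5.811e-04) = 0.05032 Ω
R₍51.3₎ = R₍0₎(1 + αΔT) = 0.05032 × (1 + 0.0036×51.3) = 0.05961 Ω
P = I²R = (510)² × 0.05961 = 15500 W

15500 W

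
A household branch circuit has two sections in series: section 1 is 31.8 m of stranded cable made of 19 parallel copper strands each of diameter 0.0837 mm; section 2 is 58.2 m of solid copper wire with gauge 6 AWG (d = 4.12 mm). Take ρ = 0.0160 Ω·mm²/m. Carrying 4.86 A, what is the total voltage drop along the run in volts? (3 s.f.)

24.0 V

ρ = 0.0160 Ω·mm²/m = 1.60×10^-8 Ω·m
Section 1: A_strand = π(4.1850e-05)² = 5.502e-09 m²; R₁ = ρL/(N·A_s) = (1.60×10^-8)(31.8)/(19×5.502e-09) = 4.867 Ω
Section 2: A = π(4.12/2 mm)² = π(2.0600e-03 m)² = 1.333e-05 m²
R₂ = (1.60×10^-8)(58.2)/(1.333e-05) = 0.06985 Ω
R = R₁ + R₂ = 4.937 Ω
V = IR = 4.86 × 4.937 = 24.0 V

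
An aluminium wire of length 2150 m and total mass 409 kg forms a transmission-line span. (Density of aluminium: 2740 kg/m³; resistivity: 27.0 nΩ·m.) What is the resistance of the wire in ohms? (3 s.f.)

ρ = 27.0 nΩ·m = 2.70×10^-8 Ω·m
A = m/(density·L) = 409/(2740×2150) = 6.9428e-05 m²
R = ρL/A = (2.70×10^-8)(2150)/(6.9428e-05) = 0.836 Ω

0.836 Ω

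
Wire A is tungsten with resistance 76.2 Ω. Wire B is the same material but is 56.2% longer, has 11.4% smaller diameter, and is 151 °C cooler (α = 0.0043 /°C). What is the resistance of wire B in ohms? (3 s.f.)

53.2 Ω

R ∝ ρL/d² with ρ ∝ (1+αΔT), so R_B/R_A = (1 + 56.2/100) × (1 − 11.4/100)⁻² × (1 − 0.0043×151)
= 1.562 × 1.274 × 0.3507 = 0.6978
R_B = 0.6978 × 76.2 = 53.2 Ω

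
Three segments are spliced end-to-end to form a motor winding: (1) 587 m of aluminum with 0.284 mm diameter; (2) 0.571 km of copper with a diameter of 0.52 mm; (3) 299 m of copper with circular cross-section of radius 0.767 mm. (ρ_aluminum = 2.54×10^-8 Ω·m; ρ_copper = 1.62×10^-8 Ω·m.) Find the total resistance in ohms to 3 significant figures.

282 Ω

Seg 1: A = π(d/2)² = π(1.4200e-04 m)² = 6.335e-08 m²
R_1 = (2.54×10^-8)(587)/(6.335e-08) = 235.4 Ω
Seg 2: A = π(d/2)² = π(2.6000e-04 m)² = 2.124e-07 m²
R_2 = (1.62×10^-8)(571)/(2.124e-07) = 43.56 Ω
Seg 3: A = πr² = π(7.6700e-04 m)² = 1.848e-06 m²
R_3 = (1.62×10^-8)(299)/(1.848e-06) = 2.621 Ω
R_total = R_1 + R_2 + R_3 = 282 Ω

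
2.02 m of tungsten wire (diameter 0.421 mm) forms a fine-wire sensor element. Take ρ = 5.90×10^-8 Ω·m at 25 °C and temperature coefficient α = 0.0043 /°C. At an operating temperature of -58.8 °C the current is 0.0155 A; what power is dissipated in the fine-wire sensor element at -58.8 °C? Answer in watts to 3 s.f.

A = π(d/2)² = π(2.1050e-04 m)² = 1.392e-07 m²
R₍25₎ = ρL/A = (5.90×10^-8)(2.02)/(1.392e-07) = 0.8561 Ω
R₍-58.8₎ = R₍25₎(1 + αΔT) = 0.8561 × (1 + 0.0043×-83.8) = 0.5476 Ω
P = I²R = (0.0155)² × 0.5476 = 1.32×10^-4 W

1.32×10^-4 W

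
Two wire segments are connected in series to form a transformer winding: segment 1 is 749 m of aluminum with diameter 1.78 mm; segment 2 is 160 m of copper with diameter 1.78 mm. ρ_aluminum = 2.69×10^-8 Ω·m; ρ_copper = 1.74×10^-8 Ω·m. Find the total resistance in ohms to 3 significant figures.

9.22 Ω

Segment 1: A = π(d/2)² = π(8.9000e-04 m)² = 2.488e-06 m²
R₁ = ρL/A = (2.69×10^-8)(749)/(2.488e-06) = 8.097 Ω
R₂ = (1.74×10^-8)(160)/(2.488e-06) = 1.119 Ω
R = R₁ + R₂ = 9.22 Ω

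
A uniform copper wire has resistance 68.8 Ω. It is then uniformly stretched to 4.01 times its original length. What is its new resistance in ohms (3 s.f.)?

1110 Ω

Volume constant ⇒ A' = A/k with k = 4.01. R' = ρ(kL)/(A/k) = k²R.
R' = 16.08 × 68.8 = 1110 Ω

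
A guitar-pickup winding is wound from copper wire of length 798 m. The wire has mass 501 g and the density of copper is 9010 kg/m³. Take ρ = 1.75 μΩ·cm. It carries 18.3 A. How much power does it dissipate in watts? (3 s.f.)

67100 W

ρ = 1.75 μΩ·cm = 1.75×10^-8 Ω·m
A = m/(density·L) = 0.501/(9010×798) = 6.9680e-08 m²
R = ρL/A = (1.75×10^-8)(798)/(6.9680e-08) = 200.4 Ω
P = I²R = (18.3)² × 200.4 = 67100 W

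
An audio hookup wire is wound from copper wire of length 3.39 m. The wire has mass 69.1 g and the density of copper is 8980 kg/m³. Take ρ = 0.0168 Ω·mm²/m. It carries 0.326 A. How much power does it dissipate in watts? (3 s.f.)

0.00267 W

ρ = 0.0168 Ω·mm²/m = 1.68×10^-8 Ω·m
A = m/(density·L) = 0.0691/(8980×3.39) = 2.2699e-06 m²
R = ρL/A = (1.68×10^-8)(3.39)/(2.2699e-06) = 0.02509 Ω
P = I²R = (0.326)² × 0.02509 = 0.00267 W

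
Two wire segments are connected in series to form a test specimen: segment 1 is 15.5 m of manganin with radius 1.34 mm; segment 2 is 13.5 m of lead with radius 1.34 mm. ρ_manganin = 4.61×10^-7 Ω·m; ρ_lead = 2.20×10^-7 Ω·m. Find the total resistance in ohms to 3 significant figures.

1.79 Ω

Segment 1: A = πr² = π(1.3400e-03 m)² = 5.641e-06 m²
R₁ = ρL/A = (4.61×10^-7)(15.5)/(5.641e-06) = 1.267 Ω
R₂ = (2.20×10^-7)(13.5)/(5.641e-06) = 0.5265 Ω
R = R₁ + R₂ = 1.79 Ω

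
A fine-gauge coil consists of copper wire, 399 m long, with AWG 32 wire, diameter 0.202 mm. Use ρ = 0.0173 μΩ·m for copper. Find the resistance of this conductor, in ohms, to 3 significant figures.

215 Ω

ρ = 0.0173 μΩ·m = 1.73×10^-8 Ω·m
A = π(0.202/2 mm)² = π(1.0100e-04 m)² = 3.205e-08 m²
R = ρL/A = (1.73×10^-8)(399 m)/(3.205e-08 m²) = 215 Ω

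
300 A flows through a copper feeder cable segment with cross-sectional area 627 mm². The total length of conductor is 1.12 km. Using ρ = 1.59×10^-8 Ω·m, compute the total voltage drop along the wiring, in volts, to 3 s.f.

8.52 V

A = 627 mm² = 6.270e-04 m²
R = ρL/A = (1.59×10^-8)(1120)/(6.270e-04) = 0.0284 Ω
V = IR = 300 × 0.0284 = 8.52 V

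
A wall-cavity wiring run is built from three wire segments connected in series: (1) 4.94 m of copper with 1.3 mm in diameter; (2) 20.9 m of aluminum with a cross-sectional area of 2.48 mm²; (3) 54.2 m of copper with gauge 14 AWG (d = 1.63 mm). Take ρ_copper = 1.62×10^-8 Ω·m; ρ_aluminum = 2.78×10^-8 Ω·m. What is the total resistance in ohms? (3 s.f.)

Seg 1: A = π(d/2)² = π(6.5000e-04 m)² = 1.327e-06 m²
R_1 = (1.62×10^-8)(4.94)/(1.327e-06) = 0.06029 Ω
Seg 2: A = 2.48 mm² = 2.480e-06 m²
R_2 = (2.78×10^-8)(20.9)/(2.480e-06) = 0.2343 Ω
Seg 3: A = π(1.63/2 mm)² = π(8.1500e-04 m)² = 2.087e-06 m²
R_3 = (1.62×10^-8)(54.2)/(2.087e-06) = 0.4208 Ω
R_total = R_1 + R_2 + R_3 = 0.715 Ω

0.715 Ω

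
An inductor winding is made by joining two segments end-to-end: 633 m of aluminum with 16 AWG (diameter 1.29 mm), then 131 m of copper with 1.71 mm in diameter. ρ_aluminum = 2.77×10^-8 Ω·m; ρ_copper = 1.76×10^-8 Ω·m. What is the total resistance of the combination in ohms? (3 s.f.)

14.4 Ω

Segment 1: A = π(1.29/2 mm)² = π(6.4500e-04 m)² = 1.307e-06 m²
R₁ = ρL/A = (2.77×10^-8)(633)/(1.307e-06) = 13.42 Ω
Segment 2: A = π(d/2)² = π(8.5500e-04 m)² = 2.297e-06 m²
R₂ = (1.76×10^-8)(131)/(2.297e-06) = 1.004 Ω
R = R₁ + R₂ = 14.4 Ω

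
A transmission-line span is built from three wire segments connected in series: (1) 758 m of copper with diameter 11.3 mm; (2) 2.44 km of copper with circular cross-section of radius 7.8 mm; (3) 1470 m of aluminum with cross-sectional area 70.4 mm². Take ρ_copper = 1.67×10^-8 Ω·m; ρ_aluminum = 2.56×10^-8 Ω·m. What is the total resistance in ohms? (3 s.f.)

Seg 1: A = π(d/2)² = π(5.6500e-03 m)² = 1.003e-04 m²
R_1 = (1.67×10^-8)(758)/(1.003e-04) = 0.1262 Ω
Seg 2: A = πr² = π(7.8000e-03 m)² = 1.911e-04 m²
R_2 = (1.67×10^-8)(2440)/(1.911e-04) = 0.2132 Ω
Seg 3: A = 70.4 mm² = 7.040e-05 m²
R_3 = (2.56×10^-8)(1470)/(7.040e-05) = 0.5345 Ω
R_total = R_1 + R_2 + R_3 = 0.874 Ω

0.874 Ω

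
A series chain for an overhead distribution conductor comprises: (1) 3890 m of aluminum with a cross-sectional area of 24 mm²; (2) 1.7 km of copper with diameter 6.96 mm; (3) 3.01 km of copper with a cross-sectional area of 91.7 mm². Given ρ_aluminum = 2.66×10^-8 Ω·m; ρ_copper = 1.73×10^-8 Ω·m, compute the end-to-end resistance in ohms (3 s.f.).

5.65 Ω

Seg 1: A = 24 mm² = 2.400e-05 m²
R_1 = (2.66×10^-8)(3890)/(2.400e-05) = 4.311 Ω
Seg 2: A = π(d/2)² = π(3.4800e-03 m)² = 3.805e-05 m²
R_2 = (1.73×10^-8)(1700)/(3.805e-05) = 0.773 Ω
Seg 3: A = 91.7 mm² = 9.170e-05 m²
R_3 = (1.73×10^-8)(3010)/(9.170e-05) = 0.5679 Ω
R_total = R_1 + R_2 + R_3 = 5.65 Ω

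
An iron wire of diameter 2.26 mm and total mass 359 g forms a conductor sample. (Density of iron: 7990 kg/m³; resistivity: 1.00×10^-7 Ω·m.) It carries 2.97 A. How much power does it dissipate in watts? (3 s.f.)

2.46 W

A = π(d/2)² = π(1.1300e-03 m)² = 4.0115e-06 m²
L = m/(density·A) = 0.359/(7990×4.0115e-06) = 11.2 m
R = ρL/A = (1.00×10^-7)(11.2)/(4.0115e-06) = 0.2792 Ω
P = I²R = (2.97)² × 0.2792 = 2.46 W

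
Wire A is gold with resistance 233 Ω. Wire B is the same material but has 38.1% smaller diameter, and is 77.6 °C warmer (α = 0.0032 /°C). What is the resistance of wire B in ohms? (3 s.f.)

759 Ω

R ∝ ρL/d² with ρ ∝ (1+αΔT), so R_B/R_A = (1 − 38.1/100)⁻² × (1 + 0.0032×77.6)
= 2.61 × 1.248 = 3.258
R_B = 3.258 × 233 = 759 Ω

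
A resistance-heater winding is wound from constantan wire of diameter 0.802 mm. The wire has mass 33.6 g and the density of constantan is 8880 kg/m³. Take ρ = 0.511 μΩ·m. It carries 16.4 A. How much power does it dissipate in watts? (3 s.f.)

2040 W

ρ = 0.511 μΩ·m = 5.11×10^-7 Ω·m
A = π(d/2)² = π(4.0100e-04 m)² = 5.0517e-07 m²
L = m/(density·A) = 0.0336/(8880×5.0517e-07) = 7.49 m
R = ρL/A = (5.11×10^-7)(7.49)/(5.0517e-07) = 7.577 Ω
P = I²R = (16.4)² × 7.577 = 2040 W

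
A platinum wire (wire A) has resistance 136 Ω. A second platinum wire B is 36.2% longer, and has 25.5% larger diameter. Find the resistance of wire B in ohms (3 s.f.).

R ∝ L/d², so R_B/R_A = (1 + 36.2/100) × (1 + 25.5/100)⁻²
= 1.362 × 0.6349 = 0.8648
R_B = 0.8648 × 136 = 118 Ω

118 Ω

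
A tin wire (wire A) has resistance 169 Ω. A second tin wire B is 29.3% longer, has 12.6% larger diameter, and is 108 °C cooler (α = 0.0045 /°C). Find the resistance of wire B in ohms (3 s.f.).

R ∝ ρL/d² with ρ ∝ (1+αΔT), so R_B/R_A = (1 + 29.3/100) × (1 + 12.6/100)⁻² × (1 − 0.0045×108)
= 1.293 × 0.7887 × 0.514 = 0.5242
R_B = 0.5242 × 169 = 88.6 Ω

88.6 Ω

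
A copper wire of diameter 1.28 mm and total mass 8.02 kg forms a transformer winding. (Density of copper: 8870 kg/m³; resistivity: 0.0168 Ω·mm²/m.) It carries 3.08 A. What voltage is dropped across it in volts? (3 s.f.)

28.3 V

ρ = 0.0168 Ω·mm²/m = 1.68×10^-8 Ω·m
A = π(d/2)² = π(6.4000e-04 m)² = 1.2868e-06 m²
L = m/(density·A) = 8.02/(8870×1.2868e-06) = 702.7 m
R = ρL/A = (1.68×10^-8)(702.7)/(1.2868e-06) = 9.174 Ω
V = IR = 3.08 × 9.174 = 28.3 V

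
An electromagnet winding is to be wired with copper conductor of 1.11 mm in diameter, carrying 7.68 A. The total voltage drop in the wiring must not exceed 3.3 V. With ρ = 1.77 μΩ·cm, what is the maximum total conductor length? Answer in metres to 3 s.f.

23.5 m

ρ = 1.77 μΩ·cm = 1.77×10^-8 Ω·m
A = π(d/2)² = π(5.5500e-04 m)² = 9.677e-07 m²
L_max = V_max·A/(1·ρI) = (3.3)(9.677e-07)/(1.77×10^-8×7.68) = 23.5 m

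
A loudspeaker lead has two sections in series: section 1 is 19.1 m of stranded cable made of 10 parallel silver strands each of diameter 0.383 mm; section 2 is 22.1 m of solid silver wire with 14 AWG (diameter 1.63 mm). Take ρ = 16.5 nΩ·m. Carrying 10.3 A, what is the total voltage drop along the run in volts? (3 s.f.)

4.62 V

ρ = 16.5 nΩ·m = 1.65×10^-8 Ω·m
Section 1: A_strand = π(1.9150e-04)² = 1.152e-07 m²; R₁ = ρL/(N·A_s) = (1.65×10^-8)(19.1)/(10×1.152e-07) = 0.2735 Ω
Section 2: A = π(1.63/2 mm)² = π(8.1500e-04 m)² = 2.087e-06 m²
R₂ = (1.65×10^-8)(22.1)/(2.087e-06) = 0.1747 Ω
R = R₁ + R₂ = 0.4483 Ω
V = IR = 10.3 × 0.4483 = 4.62 V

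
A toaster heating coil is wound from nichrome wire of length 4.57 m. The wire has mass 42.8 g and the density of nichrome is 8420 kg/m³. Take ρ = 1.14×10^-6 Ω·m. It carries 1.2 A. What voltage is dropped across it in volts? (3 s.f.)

5.62 V

A = m/(density·L) = 0.0428/(8420×4.57) = 1.1123e-06 m²
R = ρL/A = (1.14×10^-6)(4.57)/(1.1123e-06) = 4.684 Ω
V = IR = 1.2 × 4.684 = 5.62 V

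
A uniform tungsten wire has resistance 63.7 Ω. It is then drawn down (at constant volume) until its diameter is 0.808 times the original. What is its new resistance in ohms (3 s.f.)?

149 Ω

Volume constant ⇒ L' = L/r² with r = 0.808. R' = ρL'/A' = ρ(L/r²)/(πr²d₀²/4) = R/r⁴.
R' = 2.346 × 63.7 = 149 Ω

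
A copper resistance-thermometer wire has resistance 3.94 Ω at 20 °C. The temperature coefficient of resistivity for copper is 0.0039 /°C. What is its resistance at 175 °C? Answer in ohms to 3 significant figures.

6.32 Ω

ΔT = 175 − 20 = 155 °C
R = R₀(1 + αΔT) = 3.94 × (1 + 0.0039×155) = 3.94 × 1.605 = 6.32 Ω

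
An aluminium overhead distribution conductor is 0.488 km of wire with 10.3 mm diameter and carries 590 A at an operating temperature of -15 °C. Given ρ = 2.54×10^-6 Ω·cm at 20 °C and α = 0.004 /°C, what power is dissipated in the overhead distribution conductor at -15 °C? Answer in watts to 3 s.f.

ρ = 2.54×10^-6 Ω·cm = 2.54×10^-8 Ω·m
A = π(d/2)² = π(5.1500e-03 m)² = 8.332e-05 m²
R₍20₎ = ρL/A = (2.54×10^-8)(488)/(8.332e-05) = 0.1488 Ω
R₍-15₎ = R₍20₎(1 + αΔT) = 0.1488 × (1 + 0.004×-35) = 0.1279 Ω
P = I²R = (590)² × 0.1279 = 44500 W

44500 W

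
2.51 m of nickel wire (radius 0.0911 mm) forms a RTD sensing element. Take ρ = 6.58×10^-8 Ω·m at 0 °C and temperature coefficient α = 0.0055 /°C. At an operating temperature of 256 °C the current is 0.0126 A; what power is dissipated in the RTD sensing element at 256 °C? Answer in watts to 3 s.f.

A = πr² = π(9.1100e-05 m)² = 2.607e-08 m²
R₍0₎ = ρL/A = (6.58×10^-8)(2.51)/(2.607e-08) = 6.335 Ω
R₍256₎ = R₍0₎(1 + αΔT) = 6.335 × (1 + 0.0055×256) = 15.25 Ω
P = I²R = (0.0126)² × 15.25 = 0.00242 W

0.00242 W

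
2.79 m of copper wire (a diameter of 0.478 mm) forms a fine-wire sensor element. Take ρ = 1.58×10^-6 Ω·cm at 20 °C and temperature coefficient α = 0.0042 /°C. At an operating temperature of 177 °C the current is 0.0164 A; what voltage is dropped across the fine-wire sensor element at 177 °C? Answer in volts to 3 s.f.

0.00669 V

ρ = 1.58×10^-6 Ω·cm = 1.58×10^-8 Ω·m
A = π(d/2)² = π(2.3900e-04 m)² = 1.795e-07 m²
R₍20₎ = ρL/A = (1.58×10^-8)(2.79)/(1.795e-07) = 0.2456 Ω
R₍177₎ = R₍20₎(1 + αΔT) = 0.2456 × (1 + 0.0042×157) = 0.4076 Ω
V = IR = 0.0164 × 0.4076 = 0.00669 V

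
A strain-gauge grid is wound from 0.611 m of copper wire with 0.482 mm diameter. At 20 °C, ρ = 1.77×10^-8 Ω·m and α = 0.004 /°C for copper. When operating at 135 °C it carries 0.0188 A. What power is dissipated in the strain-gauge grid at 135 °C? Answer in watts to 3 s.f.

A = π(d/2)² = π(2.4100e-04 m)² = 1.825e-07 m²
R₍20₎ = ρL/A = (1.77×10^-8)(0.611)/(1.825e-07) = 0.05927 Ω
R₍135₎ = R₍20₎(1 + αΔT) = 0.05927 × (1 + 0.004×115) = 0.08653 Ω
P = I²R = (0.0188)² × 0.08653 = 3.06×10^-5 W

3.06×10^-5 W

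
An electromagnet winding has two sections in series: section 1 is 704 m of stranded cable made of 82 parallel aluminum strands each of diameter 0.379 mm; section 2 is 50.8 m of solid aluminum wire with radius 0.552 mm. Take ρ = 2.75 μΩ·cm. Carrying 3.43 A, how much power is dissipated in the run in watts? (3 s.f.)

41.8 W

ρ = 2.75 μΩ·cm = 2.75×10^-8 Ω·m
Section 1: A_strand = π(1.8950e-04)² = 1.128e-07 m²; R₁ = ρL/(N·A_s) = (2.75×10^-8)(704)/(82×1.128e-07) = 2.093 Ω
Section 2: A = πr² = π(5.5200e-04 m)² = 9.573e-07 m²
R₂ = (2.75×10^-8)(50.8)/(9.573e-07) = 1.459 Ω
R = R₁ + R₂ = 3.552 Ω
P = I²R = (3.43)² × 3.552 = 41.8 W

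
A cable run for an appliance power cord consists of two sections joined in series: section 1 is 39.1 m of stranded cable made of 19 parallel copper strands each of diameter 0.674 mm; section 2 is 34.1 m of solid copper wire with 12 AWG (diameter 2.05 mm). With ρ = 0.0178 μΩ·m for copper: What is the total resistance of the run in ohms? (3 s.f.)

0.287 Ω

ρ = 0.0178 μΩ·m = 1.78×10^-8 Ω·m
Section 1: A_strand = π(3.3700e-04)² = 3.568e-07 m²; R₁ = ρL/(N·A_s) = (1.78×10^-8)(39.1)/(19×3.568e-07) = 0.1027 Ω
Section 2: A = π(2.05/2 mm)² = π(1.0250e-03 m)² = 3.301e-06 m²
R₂ = (1.78×10^-8)(34.1)/(3.301e-06) = 0.1839 Ω
R = R₁ + R₂ = 0.287 Ω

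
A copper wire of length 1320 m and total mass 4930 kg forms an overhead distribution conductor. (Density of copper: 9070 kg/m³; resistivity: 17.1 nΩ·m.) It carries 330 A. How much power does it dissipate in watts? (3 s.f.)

5970 W

ρ = 17.1 nΩ·m = 1.71×10^-8 Ω·m
A = m/(density·L) = 4930/(9070×1320) = 4.1178e-04 m²
R = ρL/A = (1.71×10^-8)(1320)/(4.1178e-04) = 0.05482 Ω
P = I²R = (330)² × 0.05482 = 5970 W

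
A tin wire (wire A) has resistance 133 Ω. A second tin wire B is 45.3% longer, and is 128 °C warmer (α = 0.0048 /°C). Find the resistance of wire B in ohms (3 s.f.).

R ∝ ρL/d² with ρ ∝ (1+αΔT), so R_B/R_A = (1 + 45.3/100) × (1 + 0.0048×128)
= 1.453 × 1.614 = 2.346
R_B = 2.346 × 133 = 312 Ω

312 Ω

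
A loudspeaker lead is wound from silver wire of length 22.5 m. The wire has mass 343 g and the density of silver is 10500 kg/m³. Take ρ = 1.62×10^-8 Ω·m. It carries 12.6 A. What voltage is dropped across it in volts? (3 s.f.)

A = m/(density·L) = 0.343/(10500×22.5) = 1.4519e-06 m²
R = ρL/A = (1.62×10^-8)(22.5)/(1.4519e-06) = 0.2511 Ω
V = IR = 12.6 × 0.2511 = 3.16 V

3.16 V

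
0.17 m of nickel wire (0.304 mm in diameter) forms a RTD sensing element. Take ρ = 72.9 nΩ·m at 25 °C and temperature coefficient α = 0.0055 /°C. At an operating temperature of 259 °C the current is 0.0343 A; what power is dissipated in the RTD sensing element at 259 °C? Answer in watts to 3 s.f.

4.59×10^-4 W

ρ = 72.9 nΩ·m = 7.29×10^-8 Ω·m
A = π(d/2)² = π(1.5200e-04 m)² = 7.258e-08 m²
R₍25₎ = ρL/A = (7.29×10^-8)(0.17)/(7.258e-08) = 0.1707 Ω
R₍259₎ = R₍25₎(1 + αΔT) = 0.1707 × (1 + 0.0055×234) = 0.3905 Ω
P = I²R = (0.0343)² × 0.3905 = 4.59×10^-4 W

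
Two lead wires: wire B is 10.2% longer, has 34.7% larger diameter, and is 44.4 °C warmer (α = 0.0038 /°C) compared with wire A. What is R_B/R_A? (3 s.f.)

R ∝ ρL/d² with ρ ∝ (1+αΔT), so R_B/R_A = (1 + 10.2/100) × (1 + 34.7/100)⁻² × (1 + 0.0038×44.4)
= 1.102 × 0.5511 × 1.169 = 0.710

0.710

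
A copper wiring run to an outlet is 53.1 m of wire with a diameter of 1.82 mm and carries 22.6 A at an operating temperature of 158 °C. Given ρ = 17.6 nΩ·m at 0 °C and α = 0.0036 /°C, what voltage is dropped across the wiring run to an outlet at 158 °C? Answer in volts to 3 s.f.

12.7 V

ρ = 17.6 nΩ·m = 1.76×10^-8 Ω·m
A = π(d/2)² = π(9.1000e-04 m)² = 2.602e-06 m²
R₍0₎ = ρL/A = (1.76×10^-8)(53.1)/(2.602e-06) = 0.3592 Ω
R₍158₎ = R₍0₎(1 + αΔT) = 0.3592 × (1 + 0.0036×158) = 0.5636 Ω
V = IR = 22.6 × 0.5636 = 12.7 V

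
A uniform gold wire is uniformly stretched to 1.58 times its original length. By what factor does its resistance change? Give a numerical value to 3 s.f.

2.50

Volume constant ⇒ A' = A/k with k = 1.58. R' = ρ(kL)/(A/k) = k²R.
Factor = 2.50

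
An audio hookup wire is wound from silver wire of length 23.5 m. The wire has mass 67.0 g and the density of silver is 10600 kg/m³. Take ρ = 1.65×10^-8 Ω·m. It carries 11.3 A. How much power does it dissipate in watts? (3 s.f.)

184 W

A = m/(density·L) = 0.067/(10600×23.5) = 2.6897e-07 m²
R = ρL/A = (1.65×10^-8)(23.5)/(2.6897e-07) = 1.442 Ω
P = I²R = (11.3)² × 1.442 = 184 W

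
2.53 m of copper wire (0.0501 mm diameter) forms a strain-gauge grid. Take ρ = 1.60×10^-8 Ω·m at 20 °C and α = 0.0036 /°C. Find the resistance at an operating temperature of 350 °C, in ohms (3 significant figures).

44.9 Ω

A = π(d/2)² = π(2.5050e-05 m)² = 1.971e-09 m²
R₍20°C₎ = ρL/A = (1.60×10^-8)(2.53)/(1.971e-09) = 20.53 Ω
R = R₀(1 + αΔT) = 20.53(1 + 0.0036×330) = 44.9 Ω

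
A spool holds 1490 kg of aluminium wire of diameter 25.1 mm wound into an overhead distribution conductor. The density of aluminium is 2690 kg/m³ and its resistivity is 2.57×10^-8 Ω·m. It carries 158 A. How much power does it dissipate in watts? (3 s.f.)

A = π(d/2)² = π(1.2550e-02 m)² = 4.9481e-04 m²
L = m/(density·A) = 1490/(2690×4.9481e-04) = 1119 m
R = ρL/A = (2.57×10^-8)(1119)/(4.9481e-04) = 0.05814 Ω
P = I²R = (158)² × 0.05814 = 1450 W

1450 W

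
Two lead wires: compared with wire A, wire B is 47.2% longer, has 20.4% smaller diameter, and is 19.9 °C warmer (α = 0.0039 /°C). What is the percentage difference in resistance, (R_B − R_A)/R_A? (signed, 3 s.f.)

150%

R ∝ ρL/d² with ρ ∝ (1+αΔT), so R_B/R_A = (1 + 47.2/100) × (1 − 20.4/100)⁻² × (1 + 0.0039×19.9)
= 1.472 × 1.578 × 1.078 = 2.503
(R_B − R_A)/R_A = 2.503 − 1 = 150%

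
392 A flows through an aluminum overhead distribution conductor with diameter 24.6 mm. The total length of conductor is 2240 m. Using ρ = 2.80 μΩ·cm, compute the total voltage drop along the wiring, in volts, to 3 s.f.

ρ = 2.80 μΩ·cm = 2.80×10^-8 Ω·m
A = π(d/2)² = π(1.2300e-02 m)² = 4.753e-04 m²
R = ρL/A = (2.80×10^-8)(2240)/(4.753e-04) = 0.132 Ω
V = IR = 392 × 0.132 = 51.7 V

51.7 V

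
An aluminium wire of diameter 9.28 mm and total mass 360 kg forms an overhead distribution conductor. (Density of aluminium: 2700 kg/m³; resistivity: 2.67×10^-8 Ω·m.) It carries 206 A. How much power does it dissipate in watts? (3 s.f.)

33000 W

A = π(d/2)² = π(4.6400e-03 m)² = 6.7637e-05 m²
L = m/(density·A) = 360/(2700×6.7637e-05) = 1971 m
R = ρL/A = (2.67×10^-8)(1971)/(6.7637e-05) = 0.7782 Ω
P = I²R = (206)² × 0.7782 = 33000 W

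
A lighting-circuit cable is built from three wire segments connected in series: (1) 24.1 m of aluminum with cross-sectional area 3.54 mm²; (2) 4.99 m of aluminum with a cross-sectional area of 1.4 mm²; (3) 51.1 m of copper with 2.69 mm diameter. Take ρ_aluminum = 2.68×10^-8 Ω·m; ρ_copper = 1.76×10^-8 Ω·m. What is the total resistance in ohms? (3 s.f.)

0.436 Ω

Seg 1: A = 3.54 mm² = 3.540e-06 m²
R_1 = (2.68×10^-8)(24.1)/(3.540e-06) = 0.1825 Ω
Seg 2: A = 1.4 mm² = 1.400e-06 m²
R_2 = (2.68×10^-8)(4.99)/(1.400e-06) = 0.09552 Ω
Seg 3: A = π(d/2)² = π(1.3450e-03 m)² = 5.683e-06 m²
R_3 = (1.76×10^-8)(51.1)/(5.683e-06) = 0.1582 Ω
R_total = R_1 + R_2 + R_3 = 0.436 Ω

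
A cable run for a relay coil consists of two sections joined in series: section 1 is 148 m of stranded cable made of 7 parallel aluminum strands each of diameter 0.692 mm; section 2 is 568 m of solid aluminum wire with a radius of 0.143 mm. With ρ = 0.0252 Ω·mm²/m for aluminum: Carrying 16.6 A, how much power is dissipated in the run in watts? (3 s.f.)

ρ = 0.0252 Ω·mm²/m = 2.52×10^-8 Ω·m
Section 1: A_strand = π(3.4600e-04)² = 3.761e-07 m²; R₁ = ρL/(N·A_s) = (2.52×10^-8)(148)/(7×3.761e-07) = 1.417 Ω
Section 2: A = πr² = π(1.4300e-04 m)² = 6.424e-08 m²
R₂ = (2.52×10^-8)(568)/(6.424e-08) = 222.8 Ω
R = R₁ + R₂ = 224.2 Ω
P = I²R = (16.6)² × 224.2 = 61800 W

61800 W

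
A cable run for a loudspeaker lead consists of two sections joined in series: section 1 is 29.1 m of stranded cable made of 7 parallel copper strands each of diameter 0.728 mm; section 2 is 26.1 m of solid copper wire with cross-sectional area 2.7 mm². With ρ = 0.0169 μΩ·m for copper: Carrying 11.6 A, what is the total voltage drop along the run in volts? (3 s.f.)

3.85 V

ρ = 0.0169 μΩ·m = 1.69×10^-8 Ω·m
Section 1: A_strand = π(3.6400e-04)² = 4.162e-07 m²; R₁ = ρL/(N·A_s) = (1.69×10^-8)(29.1)/(7×4.162e-07) = 0.1688 Ω
Section 2: A = 2.7 mm² = 2.700e-06 m²
R₂ = (1.69×10^-8)(26.1)/(2.700e-06) = 0.1634 Ω
R = R₁ + R₂ = 0.3321 Ω
V = IR = 11.6 × 0.3321 = 3.85 V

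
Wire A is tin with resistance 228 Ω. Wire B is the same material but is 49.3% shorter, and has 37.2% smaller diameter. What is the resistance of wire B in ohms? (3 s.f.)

293 Ω

R ∝ L/d², so R_B/R_A = (1 − 49.3/100) × (1 − 37.2/100)⁻²
= 0.507 × 2.536 = 1.286
R_B = 1.286 × 228 = 293 Ω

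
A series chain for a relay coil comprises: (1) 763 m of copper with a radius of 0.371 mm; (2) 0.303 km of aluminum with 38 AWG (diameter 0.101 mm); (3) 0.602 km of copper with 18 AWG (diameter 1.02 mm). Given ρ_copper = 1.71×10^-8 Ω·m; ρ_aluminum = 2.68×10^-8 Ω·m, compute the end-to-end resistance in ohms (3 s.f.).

1060 Ω

Seg 1: A = πr² = π(3.7100e-04 m)² = 4.324e-07 m²
R_1 = (1.71×10^-8)(763)/(4.324e-07) = 30.17 Ω
Seg 2: A = π(0.101/2 mm)² = π(5.0500e-05 m)² = 8.012e-09 m²
R_2 = (2.68×10^-8)(303)/(8.012e-09) = 1014 Ω
Seg 3: A = π(1.02/2 mm)² = π(5.1000e-04 m)² = 8.171e-07 m²
R_3 = (1.71×10^-8)(602)/(8.171e-07) = 12.6 Ω
R_total = R_1 + R_2 + R_3 = 1060 Ω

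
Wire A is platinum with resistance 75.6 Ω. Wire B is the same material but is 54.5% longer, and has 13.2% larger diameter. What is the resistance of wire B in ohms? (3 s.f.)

91.2 Ω

R ∝ L/d², so R_B/R_A = (1 + 54.5/100) × (1 + 13.2/100)⁻²
= 1.545 × 0.7804 = 1.206
R_B = 1.206 × 75.6 = 91.2 Ω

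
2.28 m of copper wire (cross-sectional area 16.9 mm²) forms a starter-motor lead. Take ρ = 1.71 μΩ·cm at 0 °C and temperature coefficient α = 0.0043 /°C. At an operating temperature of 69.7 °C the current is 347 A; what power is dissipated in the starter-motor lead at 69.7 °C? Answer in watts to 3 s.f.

361 W

ρ = 1.71 μΩ·cm = 1.71×10^-8 Ω·m
A = 16.9 mm² = 1.690e-05 m²
R₍0₎ = ρL/A = (1.71×10^-8)(2.28)/(1.690e-05) = 0.002307 Ω
R₍69.7₎ = R₍0₎(1 + αΔT) = 0.002307 × (1 + 0.0043×69.7) = 0.002998 Ω
P = I²R = (347)² × 0.002998 = 361 W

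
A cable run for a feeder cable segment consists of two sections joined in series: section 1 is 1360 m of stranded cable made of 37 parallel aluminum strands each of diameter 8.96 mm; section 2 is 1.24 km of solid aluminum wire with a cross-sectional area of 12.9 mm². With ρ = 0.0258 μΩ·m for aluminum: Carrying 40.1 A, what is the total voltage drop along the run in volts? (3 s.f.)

ρ = 0.0258 μΩ·m = 2.58×10^-8 Ω·m
Section 1: A_strand = π(4.4800e-03)² = 6.305e-05 m²; R₁ = ρL/(N·A_s) = (2.58×10^-8)(1360)/(37×6.305e-05) = 0.01504 Ω
Section 2: A = 12.9 mm² = 1.290e-05 m²
R₂ = (2.58×10^-8)(1240)/(1.290e-05) = 2.48 Ω
R = R₁ + R₂ = 2.495 Ω
V = IR = 40.1 × 2.495 = 100 V

100 V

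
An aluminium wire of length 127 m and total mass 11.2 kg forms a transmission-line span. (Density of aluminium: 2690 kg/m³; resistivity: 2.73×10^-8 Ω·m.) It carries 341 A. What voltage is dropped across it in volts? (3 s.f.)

A = m/(density·L) = 11.2/(2690×127) = 3.2784e-05 m²
R = ρL/A = (2.73×10^-8)(127)/(3.2784e-05) = 0.1058 Ω
V = IR = 341 × 0.1058 = 36.1 V

36.1 V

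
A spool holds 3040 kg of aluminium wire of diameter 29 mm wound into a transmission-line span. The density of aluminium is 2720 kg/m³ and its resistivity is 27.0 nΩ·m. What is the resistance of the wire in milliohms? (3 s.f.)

69.2 mΩ

ρ = 27.0 nΩ·m = 2.70×10^-8 Ω·m
A = π(d/2)² = π(1.4500e-02 m)² = 6.6052e-04 m²
L = m/(density·A) = 3040/(2720×6.6052e-04) = 1692 m
R = ρL/A = (2.70×10^-8)(1692)/(6.6052e-04) = 69.2 mΩ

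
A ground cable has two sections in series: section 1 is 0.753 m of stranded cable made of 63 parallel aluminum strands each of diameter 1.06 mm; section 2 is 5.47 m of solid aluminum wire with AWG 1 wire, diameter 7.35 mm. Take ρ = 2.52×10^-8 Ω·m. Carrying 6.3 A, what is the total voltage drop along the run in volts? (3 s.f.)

Section 1: A_strand = π(5.3000e-04)² = 8.825e-07 m²; R₁ = ρL/(N·A_s) = (2.52×10^-8)(0.753)/(63×8.825e-07) = 3.413×10^-4 Ω
Section 2: A = π(7.35/2 mm)² = π(3.6750e-03 m)² = 4.243e-05 m²
R₂ = (2.52×10^-8)(5.47)/(4.243e-05) = 0.003249 Ω
R = R₁ + R₂ = 0.00359 Ω
V = IR = 6.3 × 0.00359 = 0.0226 V

0.0226 V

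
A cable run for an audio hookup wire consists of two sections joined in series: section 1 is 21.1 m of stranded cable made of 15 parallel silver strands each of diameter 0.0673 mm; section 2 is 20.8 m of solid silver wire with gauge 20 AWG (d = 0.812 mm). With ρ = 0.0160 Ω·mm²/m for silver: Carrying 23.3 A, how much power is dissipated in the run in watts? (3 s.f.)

3780 W

ρ = 0.0160 Ω·mm²/m = 1.60×10^-8 Ω·m
Section 1: A_strand = π(3.3650e-05)² = 3.557e-09 m²; R₁ = ρL/(N·A_s) = (1.60×10^-8)(21.1)/(15×3.557e-09) = 6.327 Ω
Section 2: A = π(0.812/2 mm)² = π(4.0600e-04 m)² = 5.178e-07 m²
R₂ = (1.60×10^-8)(20.8)/(5.178e-07) = 0.6427 Ω
R = R₁ + R₂ = 6.97 Ω
P = I²R = (23.3)² × 6.97 = 3780 W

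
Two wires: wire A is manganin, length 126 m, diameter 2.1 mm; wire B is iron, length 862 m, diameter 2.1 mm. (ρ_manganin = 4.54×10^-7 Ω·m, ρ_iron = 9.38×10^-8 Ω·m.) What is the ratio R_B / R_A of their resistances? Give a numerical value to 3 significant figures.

R ∝ ρL/d², so R_B/R_A = (ρ_B/ρ_A) × (L_B/L_A)
= (9.38×10^-8/4.54×10^-7) × (862/126) = 1.41

1.41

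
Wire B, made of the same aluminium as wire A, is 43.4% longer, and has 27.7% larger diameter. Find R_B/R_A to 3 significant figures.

R ∝ L/d², so R_B/R_A = (1 + 43.4/100) × (1 + 27.7/100)⁻²
= 1.434 × 0.6132 = 0.879

0.879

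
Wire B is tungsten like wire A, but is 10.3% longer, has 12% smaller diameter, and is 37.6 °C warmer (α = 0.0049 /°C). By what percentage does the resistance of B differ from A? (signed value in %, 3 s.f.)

R ∝ ρL/d² with ρ ∝ (1+αΔT), so R_B/R_A = (1 + 10.3/100) × (1 − 12/100)⁻² × (1 + 0.0049×37.6)
= 1.103 × 1.291 × 1.184 = 1.687
(R_B − R_A)/R_A = 1.687 − 1 = 68.7%

68.7%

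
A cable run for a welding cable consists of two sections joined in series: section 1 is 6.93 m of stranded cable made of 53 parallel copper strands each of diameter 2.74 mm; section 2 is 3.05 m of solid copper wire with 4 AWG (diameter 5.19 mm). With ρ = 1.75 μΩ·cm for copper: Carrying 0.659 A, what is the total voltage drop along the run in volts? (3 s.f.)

0.00192 V

ρ = 1.75 μΩ·cm = 1.75×10^-8 Ω·m
Section 1: A_strand = π(1.3700e-03)² = 5.896e-06 m²; R₁ = ρL/(N·A_s) = (1.75×10^-8)(6.93)/(53×5.896e-06) = 3.881×10^-4 Ω
Section 2: A = π(5.19/2 mm)² = π(2.5950e-03 m)² = 2.116e-05 m²
R₂ = (1.75×10^-8)(3.05)/(2.116e-05) = 0.002523 Ω
R = R₁ + R₂ = 0.002911 Ω
V = IR = 0.659 × 0.002911 = 0.00192 V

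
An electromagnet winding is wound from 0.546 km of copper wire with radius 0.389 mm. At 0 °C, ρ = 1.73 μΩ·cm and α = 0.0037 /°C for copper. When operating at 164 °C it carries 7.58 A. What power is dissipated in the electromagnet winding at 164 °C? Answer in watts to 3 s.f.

ρ = 1.73 μΩ·cm = 1.73×10^-8 Ω·m
A = πr² = π(3.8900e-04 m)² = 4.754e-07 m²
R₍0₎ = ρL/A = (1.73×10^-8)(546)/(4.754e-07) = 19.87 Ω
R₍164₎ = R₍0₎(1 + αΔT) = 19.87 × (1 + 0.0037×164) = 31.93 Ω
P = I²R = (7.58)² × 31.93 = 1830 W

1830 W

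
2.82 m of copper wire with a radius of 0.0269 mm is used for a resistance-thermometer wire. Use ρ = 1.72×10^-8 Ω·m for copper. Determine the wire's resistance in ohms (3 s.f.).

A = πr² = π(2.6900e-05 m)² = 2.273e-09 m²
R = ρL/A = (1.72×10^-8)(2.82 m)/(2.273e-09 m²) = 21.3 Ω

21.3 Ω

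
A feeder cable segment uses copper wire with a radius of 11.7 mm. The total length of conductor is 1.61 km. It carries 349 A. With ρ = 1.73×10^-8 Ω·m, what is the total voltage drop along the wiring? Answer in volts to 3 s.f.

22.6 V

A = πr² = π(1.1700e-02 m)² = 4.301e-04 m²
R = ρL/A = (1.73×10^-8)(1610)/(4.301e-04) = 0.06477 Ω
V = IR = 349 × 0.06477 = 22.6 V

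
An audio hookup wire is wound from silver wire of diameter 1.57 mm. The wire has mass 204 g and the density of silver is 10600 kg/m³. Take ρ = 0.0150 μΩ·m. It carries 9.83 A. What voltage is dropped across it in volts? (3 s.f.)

0.757 V

ρ = 0.0150 μΩ·m = 1.50×10^-8 Ω·m
A = π(d/2)² = π(7.8500e-04 m)² = 1.9359e-06 m²
L = m/(density·A) = 0.204/(10600×1.9359e-06) = 9.941 m
R = ρL/A = (1.50×10^-8)(9.941)/(1.9359e-06) = 0.07703 Ω
V = IR = 9.83 × 0.07703 = 0.757 V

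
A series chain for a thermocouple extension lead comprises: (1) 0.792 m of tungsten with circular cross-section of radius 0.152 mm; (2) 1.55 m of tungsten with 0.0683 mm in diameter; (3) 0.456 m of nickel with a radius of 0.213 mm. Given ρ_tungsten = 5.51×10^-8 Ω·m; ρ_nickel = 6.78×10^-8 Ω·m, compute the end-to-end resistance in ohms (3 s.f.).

Seg 1: A = πr² = π(1.5200e-04 m)² = 7.258e-08 m²
R_1 = (5.51×10^-8)(0.792)/(7.258e-08) = 0.6012 Ω
Seg 2: A = π(d/2)² = π(3.4150e-05 m)² = 3.664e-09 m²
R_2 = (5.51×10^-8)(1.55)/(3.664e-09) = 23.31 Ω
Seg 3: A = πr² = π(2.1300e-04 m)² = 1.425e-07 m²
R_3 = (6.78×10^-8)(0.456)/(1.425e-07) = 0.2169 Ω
R_total = R_1 + R_2 + R_3 = 24.1 Ω

24.1 Ω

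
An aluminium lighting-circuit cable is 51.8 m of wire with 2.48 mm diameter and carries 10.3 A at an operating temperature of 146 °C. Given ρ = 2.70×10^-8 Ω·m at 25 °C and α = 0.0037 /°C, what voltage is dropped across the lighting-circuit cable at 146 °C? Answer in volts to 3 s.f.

A = π(d/2)² = π(1.2400e-03 m)² = 4.831e-06 m²
R₍25₎ = ρL/A = (2.70×10^-8)(51.8)/(4.831e-06) = 0.2895 Ω
R₍146₎ = R₍25₎(1 + αΔT) = 0.2895 × (1 + 0.0037×121) = 0.4192 Ω
V = IR = 10.3 × 0.4192 = 4.32 V

4.32 V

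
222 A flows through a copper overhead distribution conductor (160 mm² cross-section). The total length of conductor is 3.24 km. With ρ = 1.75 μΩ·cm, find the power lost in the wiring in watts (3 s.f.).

17500 W

ρ = 1.75 μΩ·cm = 1.75×10^-8 Ω·m
A = 160 mm² = 1.600e-04 m²
R = ρL/A = (1.75×10^-8)(3240)/(1.600e-04) = 0.3544 Ω
P = I²R = (222)² × 0.3544 = 17500 W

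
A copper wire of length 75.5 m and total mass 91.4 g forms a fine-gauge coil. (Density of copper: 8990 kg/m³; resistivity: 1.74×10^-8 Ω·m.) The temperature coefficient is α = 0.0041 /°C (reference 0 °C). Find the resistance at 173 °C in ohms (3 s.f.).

A = m/(density·L) = 0.0914/(8990×75.5) = 1.3466e-07 m²
R = ρL/A = (1.74×10^-8)(75.5)/(1.3466e-07) = 9.756 Ω
R(173 °C) = 9.756 × (1 + 0.0041×173) = 16.7 Ω

16.7 Ω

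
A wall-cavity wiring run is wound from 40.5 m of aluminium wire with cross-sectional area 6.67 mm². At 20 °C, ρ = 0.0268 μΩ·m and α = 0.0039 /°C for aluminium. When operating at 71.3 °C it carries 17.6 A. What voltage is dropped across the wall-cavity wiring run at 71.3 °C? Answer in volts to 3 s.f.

ρ = 0.0268 μΩ·m = 2.68×10^-8 Ω·m
A = 6.67 mm² = 6.670e-06 m²
R₍20₎ = ρL/A = (2.68×10^-8)(40.5)/(6.670e-06) = 0.1627 Ω
R₍71.3₎ = R₍20₎(1 + αΔT) = 0.1627 × (1 + 0.0039×51.3) = 0.1953 Ω
V = IR = 17.6 × 0.1953 = 3.44 V

3.44 V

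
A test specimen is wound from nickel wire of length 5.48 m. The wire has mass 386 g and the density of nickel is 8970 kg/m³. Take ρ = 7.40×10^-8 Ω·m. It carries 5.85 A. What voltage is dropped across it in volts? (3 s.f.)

0.302 V

A = m/(density·L) = 0.386/(8970×5.48) = 7.8526e-06 m²
R = ρL/A = (7.40×10^-8)(5.48)/(7.8526e-06) = 0.05164 Ω
V = IR = 5.85 × 0.05164 = 0.302 V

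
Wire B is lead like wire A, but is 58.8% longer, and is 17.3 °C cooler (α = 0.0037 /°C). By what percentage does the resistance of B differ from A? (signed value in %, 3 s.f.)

48.6%

R ∝ ρL/d² with ρ ∝ (1+αΔT), so R_B/R_A = (1 + 58.8/100) × (1 − 0.0037×17.3)
= 1.588 × 0.936 = 1.486
(R_B − R_A)/R_A = 1.486 − 1 = 48.6%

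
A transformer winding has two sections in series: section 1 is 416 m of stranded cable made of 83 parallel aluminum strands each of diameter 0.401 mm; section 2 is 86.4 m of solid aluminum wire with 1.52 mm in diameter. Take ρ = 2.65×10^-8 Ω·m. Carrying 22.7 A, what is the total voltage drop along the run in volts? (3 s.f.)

52.5 V

Section 1: A_strand = π(2.0050e-04)² = 1.263e-07 m²; R₁ = ρL/(N·A_s) = (2.65×10^-8)(416)/(83×1.263e-07) = 1.052 Ω
Section 2: A = π(d/2)² = π(7.6000e-04 m)² = 1.815e-06 m²
R₂ = (2.65×10^-8)(86.4)/(1.815e-06) = 1.262 Ω
R = R₁ + R₂ = 2.313 Ω
V = IR = 22.7 × 2.313 = 52.5 V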